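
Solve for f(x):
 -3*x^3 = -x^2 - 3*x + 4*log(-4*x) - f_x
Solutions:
 f(x) = C1 + 3*x^4/4 - x^3/3 - 3*x^2/2 + 4*x*log(-x) + 4*x*(-1 + 2*log(2))


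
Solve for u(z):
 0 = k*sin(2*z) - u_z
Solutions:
 u(z) = C1 - k*cos(2*z)/2


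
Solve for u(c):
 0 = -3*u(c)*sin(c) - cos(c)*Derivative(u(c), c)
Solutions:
 u(c) = C1*cos(c)^3


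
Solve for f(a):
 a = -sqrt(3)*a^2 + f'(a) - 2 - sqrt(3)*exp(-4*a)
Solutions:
 f(a) = C1 + sqrt(3)*a^3/3 + a^2/2 + 2*a - sqrt(3)*exp(-4*a)/4


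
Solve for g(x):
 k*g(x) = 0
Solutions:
 g(x) = 0


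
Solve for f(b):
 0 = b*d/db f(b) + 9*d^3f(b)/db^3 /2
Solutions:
 f(b) = C1 + Integral(C2*airyai(-6^(1/3)*b/3) + C3*airybi(-6^(1/3)*b/3), b)


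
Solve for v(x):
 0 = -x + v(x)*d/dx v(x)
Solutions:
 v(x) = -sqrt(C1 + x^2)
 v(x) = sqrt(C1 + x^2)


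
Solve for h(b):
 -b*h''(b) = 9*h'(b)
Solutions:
 h(b) = C1 + C2/b^8


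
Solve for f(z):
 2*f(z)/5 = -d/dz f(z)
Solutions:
 f(z) = C1*exp(-2*z/5)


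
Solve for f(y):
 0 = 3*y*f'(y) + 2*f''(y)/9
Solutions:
 f(y) = C1 + C2*erf(3*sqrt(3)*y/2)


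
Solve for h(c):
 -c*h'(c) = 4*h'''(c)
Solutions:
 h(c) = C1 + Integral(C2*airyai(-2^(1/3)*c/2) + C3*airybi(-2^(1/3)*c/2), c)


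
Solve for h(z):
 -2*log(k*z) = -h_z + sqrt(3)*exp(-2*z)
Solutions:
 h(z) = C1 + 2*z*log(k*z) - 2*z - sqrt(3)*exp(-2*z)/2


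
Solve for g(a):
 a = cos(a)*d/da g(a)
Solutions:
 g(a) = C1 + Integral(a/cos(a), a)


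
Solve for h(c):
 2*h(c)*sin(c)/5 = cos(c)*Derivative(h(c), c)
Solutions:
 h(c) = C1/cos(c)^(2/5)


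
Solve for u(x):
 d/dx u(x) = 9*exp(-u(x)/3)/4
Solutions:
 u(x) = 3*log(C1 + 3*x/4)


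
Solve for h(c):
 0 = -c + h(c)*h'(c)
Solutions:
 h(c) = -sqrt(C1 + c^2)
 h(c) = sqrt(C1 + c^2)


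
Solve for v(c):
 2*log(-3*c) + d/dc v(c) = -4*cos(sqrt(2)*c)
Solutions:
 v(c) = C1 - 2*c*log(-c) - 2*c*log(3) + 2*c - 2*sqrt(2)*sin(sqrt(2)*c)


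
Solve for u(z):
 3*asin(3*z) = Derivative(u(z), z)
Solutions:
 u(z) = C1 + 3*z*asin(3*z) + sqrt(1 - 9*z^2)


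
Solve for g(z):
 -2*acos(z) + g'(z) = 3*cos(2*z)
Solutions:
 g(z) = C1 + 2*z*acos(z) - 2*sqrt(1 - z^2) + 3*sin(2*z)/2


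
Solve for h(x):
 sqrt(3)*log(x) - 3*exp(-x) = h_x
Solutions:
 h(x) = C1 + sqrt(3)*x*log(x) - sqrt(3)*x + 3*exp(-x)


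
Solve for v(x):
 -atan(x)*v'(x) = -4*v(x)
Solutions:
 v(x) = C1*exp(4*Integral(1/atan(x), x))


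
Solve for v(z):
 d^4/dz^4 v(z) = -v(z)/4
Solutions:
 v(z) = (C1*sin(z/2) + C2*cos(z/2))*exp(-z/2) + (C3*sin(z/2) + C4*cos(z/2))*exp(z/2)


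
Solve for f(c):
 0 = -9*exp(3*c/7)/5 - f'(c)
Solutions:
 f(c) = C1 - 21*exp(3*c/7)/5


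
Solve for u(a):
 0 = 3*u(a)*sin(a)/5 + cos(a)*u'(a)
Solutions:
 u(a) = C1*cos(a)^(3/5)


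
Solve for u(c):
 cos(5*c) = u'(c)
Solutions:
 u(c) = C1 + sin(5*c)/5


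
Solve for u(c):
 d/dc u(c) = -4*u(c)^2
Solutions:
 u(c) = 1/(C1 + 4*c)


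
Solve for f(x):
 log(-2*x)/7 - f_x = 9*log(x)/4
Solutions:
 f(x) = C1 - 59*x*log(x)/28 + x*(4*log(2) + 59 + 4*I*pi)/28


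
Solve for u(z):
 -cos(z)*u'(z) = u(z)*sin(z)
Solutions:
 u(z) = C1*cos(z)


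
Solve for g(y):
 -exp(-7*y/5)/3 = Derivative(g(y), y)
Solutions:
 g(y) = C1 + 5*exp(-7*y/5)/21


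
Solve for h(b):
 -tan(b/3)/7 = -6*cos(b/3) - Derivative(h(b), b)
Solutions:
 h(b) = C1 - 3*log(cos(b/3))/7 - 18*sin(b/3)


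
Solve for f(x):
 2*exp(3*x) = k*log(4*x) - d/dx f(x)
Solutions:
 f(x) = C1 + k*x*log(x) + k*x*(-1 + 2*log(2)) - 2*exp(3*x)/3


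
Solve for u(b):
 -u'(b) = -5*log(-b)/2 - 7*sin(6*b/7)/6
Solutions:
 u(b) = C1 + 5*b*log(-b)/2 - 5*b/2 - 49*cos(6*b/7)/36


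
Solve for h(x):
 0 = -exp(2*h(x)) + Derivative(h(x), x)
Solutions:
 h(x) = log(-sqrt(-1/(C1 + x))) - log(2)/2
 h(x) = log(-1/(C1 + x))/2 - log(2)/2


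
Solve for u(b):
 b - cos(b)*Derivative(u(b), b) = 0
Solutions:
 u(b) = C1 + Integral(b/cos(b), b)


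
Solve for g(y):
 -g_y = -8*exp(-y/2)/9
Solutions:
 g(y) = C1 - 16*exp(-y/2)/9


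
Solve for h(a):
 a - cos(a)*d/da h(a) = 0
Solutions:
 h(a) = C1 + Integral(a/cos(a), a)


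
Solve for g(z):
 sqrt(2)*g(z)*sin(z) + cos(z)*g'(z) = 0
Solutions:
 g(z) = C1*cos(z)^(sqrt(2))


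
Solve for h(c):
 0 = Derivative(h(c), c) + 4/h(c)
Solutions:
 h(c) = -sqrt(C1 - 8*c)
 h(c) = sqrt(C1 - 8*c)


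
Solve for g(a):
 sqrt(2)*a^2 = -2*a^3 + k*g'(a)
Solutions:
 g(a) = C1 + a^4/(2*k) + sqrt(2)*a^3/(3*k)


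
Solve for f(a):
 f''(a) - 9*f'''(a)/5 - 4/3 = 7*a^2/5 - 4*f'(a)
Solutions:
 f(a) = C1 + C2*exp(a*(5 - sqrt(745))/18) + C3*exp(a*(5 + sqrt(745))/18) + 7*a^3/60 - 7*a^2/80 + 1661*a/2400


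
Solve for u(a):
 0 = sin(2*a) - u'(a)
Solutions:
 u(a) = C1 - cos(2*a)/2


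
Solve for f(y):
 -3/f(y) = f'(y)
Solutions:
 f(y) = -sqrt(C1 - 6*y)
 f(y) = sqrt(C1 - 6*y)


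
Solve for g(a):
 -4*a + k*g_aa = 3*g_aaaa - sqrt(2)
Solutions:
 g(a) = C1 + C2*a + C3*exp(-sqrt(3)*a*sqrt(k)/3) + C4*exp(sqrt(3)*a*sqrt(k)/3) + 2*a^3/(3*k) - sqrt(2)*a^2/(2*k)


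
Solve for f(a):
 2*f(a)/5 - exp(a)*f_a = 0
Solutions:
 f(a) = C1*exp(-2*exp(-a)/5)


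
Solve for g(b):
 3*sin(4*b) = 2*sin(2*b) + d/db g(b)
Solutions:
 g(b) = C1 + cos(2*b) - 3*cos(4*b)/4


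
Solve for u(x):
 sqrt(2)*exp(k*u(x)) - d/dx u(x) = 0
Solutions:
 u(x) = Piecewise((log(-1/(C1*k + sqrt(2)*k*x))/k, Ne(k, 0)), (nan, True))
 u(x) = Piecewise((C1 + sqrt(2)*x, Eq(k, 0)), (nan, True))


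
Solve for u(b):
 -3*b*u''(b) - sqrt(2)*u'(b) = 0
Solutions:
 u(b) = C1 + C2*b^(1 - sqrt(2)/3)


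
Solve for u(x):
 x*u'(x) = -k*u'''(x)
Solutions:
 u(x) = C1 + Integral(C2*airyai(x*(-1/k)^(1/3)) + C3*airybi(x*(-1/k)^(1/3)), x)


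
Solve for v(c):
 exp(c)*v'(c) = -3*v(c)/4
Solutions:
 v(c) = C1*exp(3*exp(-c)/4)


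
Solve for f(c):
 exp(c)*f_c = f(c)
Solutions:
 f(c) = C1*exp(-exp(-c))


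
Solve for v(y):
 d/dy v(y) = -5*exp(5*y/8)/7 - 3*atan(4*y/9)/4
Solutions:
 v(y) = C1 - 3*y*atan(4*y/9)/4 - 8*exp(5*y/8)/7 + 27*log(16*y^2 + 81)/32


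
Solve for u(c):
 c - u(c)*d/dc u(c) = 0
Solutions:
 u(c) = -sqrt(C1 + c^2)
 u(c) = sqrt(C1 + c^2)


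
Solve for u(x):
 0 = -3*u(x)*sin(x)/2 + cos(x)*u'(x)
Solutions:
 u(x) = C1/cos(x)^(3/2)


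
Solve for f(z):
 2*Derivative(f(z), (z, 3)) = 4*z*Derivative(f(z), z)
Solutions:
 f(z) = C1 + Integral(C2*airyai(2^(1/3)*z) + C3*airybi(2^(1/3)*z), z)


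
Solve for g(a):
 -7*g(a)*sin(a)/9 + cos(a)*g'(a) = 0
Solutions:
 g(a) = C1/cos(a)^(7/9)


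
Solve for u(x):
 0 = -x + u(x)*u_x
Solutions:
 u(x) = -sqrt(C1 + x^2)
 u(x) = sqrt(C1 + x^2)


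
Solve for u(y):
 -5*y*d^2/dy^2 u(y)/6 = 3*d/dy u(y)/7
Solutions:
 u(y) = C1 + C2*y^(17/35)


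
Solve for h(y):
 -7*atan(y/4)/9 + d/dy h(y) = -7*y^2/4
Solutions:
 h(y) = C1 - 7*y^3/12 + 7*y*atan(y/4)/9 - 14*log(y^2 + 16)/9


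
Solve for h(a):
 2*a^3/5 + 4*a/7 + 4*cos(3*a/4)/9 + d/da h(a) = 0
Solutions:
 h(a) = C1 - a^4/10 - 2*a^2/7 - 16*sin(3*a/4)/27


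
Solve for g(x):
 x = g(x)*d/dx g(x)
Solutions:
 g(x) = -sqrt(C1 + x^2)
 g(x) = sqrt(C1 + x^2)


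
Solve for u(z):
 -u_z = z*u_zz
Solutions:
 u(z) = C1 + C2*log(z)


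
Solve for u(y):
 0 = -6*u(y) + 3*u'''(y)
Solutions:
 u(y) = C3*exp(2^(1/3)*y) + (C1*sin(2^(1/3)*sqrt(3)*y/2) + C2*cos(2^(1/3)*sqrt(3)*y/2))*exp(-2^(1/3)*y/2)


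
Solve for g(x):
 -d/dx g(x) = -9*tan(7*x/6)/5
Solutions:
 g(x) = C1 - 54*log(cos(7*x/6))/35


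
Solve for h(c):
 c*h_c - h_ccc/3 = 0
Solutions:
 h(c) = C1 + Integral(C2*airyai(3^(1/3)*c) + C3*airybi(3^(1/3)*c), c)


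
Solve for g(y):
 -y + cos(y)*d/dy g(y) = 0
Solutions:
 g(y) = C1 + Integral(y/cos(y), y)


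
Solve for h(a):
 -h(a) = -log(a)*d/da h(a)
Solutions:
 h(a) = C1*exp(li(a))


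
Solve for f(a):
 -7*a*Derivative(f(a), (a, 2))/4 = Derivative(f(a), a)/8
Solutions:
 f(a) = C1 + C2*a^(13/14)


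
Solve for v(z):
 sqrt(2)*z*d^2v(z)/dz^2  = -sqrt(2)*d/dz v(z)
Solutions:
 v(z) = C1 + C2*log(z)


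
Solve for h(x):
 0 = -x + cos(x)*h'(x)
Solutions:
 h(x) = C1 + Integral(x/cos(x), x)


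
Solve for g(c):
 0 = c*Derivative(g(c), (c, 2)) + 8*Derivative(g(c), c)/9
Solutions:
 g(c) = C1 + C2*c^(1/9)


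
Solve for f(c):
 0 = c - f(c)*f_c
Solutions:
 f(c) = -sqrt(C1 + c^2)
 f(c) = sqrt(C1 + c^2)


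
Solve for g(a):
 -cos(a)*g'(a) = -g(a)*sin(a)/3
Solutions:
 g(a) = C1/cos(a)^(1/3)


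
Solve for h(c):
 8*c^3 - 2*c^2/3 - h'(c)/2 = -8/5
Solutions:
 h(c) = C1 + 4*c^4 - 4*c^3/9 + 16*c/5


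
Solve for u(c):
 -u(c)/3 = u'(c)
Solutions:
 u(c) = C1*exp(-c/3)


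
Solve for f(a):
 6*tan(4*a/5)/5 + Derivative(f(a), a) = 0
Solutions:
 f(a) = C1 + 3*log(cos(4*a/5))/2


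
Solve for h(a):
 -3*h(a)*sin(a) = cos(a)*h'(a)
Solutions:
 h(a) = C1*cos(a)^3


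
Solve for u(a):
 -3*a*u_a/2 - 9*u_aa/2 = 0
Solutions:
 u(a) = C1 + C2*erf(sqrt(6)*a/6)


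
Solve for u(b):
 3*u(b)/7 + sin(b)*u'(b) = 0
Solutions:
 u(b) = C1*(cos(b) + 1)^(3/14)/(cos(b) - 1)^(3/14)


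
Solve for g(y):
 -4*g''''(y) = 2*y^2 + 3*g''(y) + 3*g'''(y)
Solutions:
 g(y) = C1 + C2*y - y^4/18 + 2*y^3/9 + 2*y^2/9 + (C3*sin(sqrt(39)*y/8) + C4*cos(sqrt(39)*y/8))*exp(-3*y/8)


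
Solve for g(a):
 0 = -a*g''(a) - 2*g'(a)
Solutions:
 g(a) = C1 + C2/a


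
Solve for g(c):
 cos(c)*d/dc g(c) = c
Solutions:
 g(c) = C1 + Integral(c/cos(c), c)


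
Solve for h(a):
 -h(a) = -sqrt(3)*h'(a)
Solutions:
 h(a) = C1*exp(sqrt(3)*a/3)


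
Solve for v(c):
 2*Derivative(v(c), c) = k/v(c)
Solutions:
 v(c) = -sqrt(C1 + c*k)
 v(c) = sqrt(C1 + c*k)


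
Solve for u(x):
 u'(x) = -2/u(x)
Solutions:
 u(x) = -sqrt(C1 - 4*x)
 u(x) = sqrt(C1 - 4*x)


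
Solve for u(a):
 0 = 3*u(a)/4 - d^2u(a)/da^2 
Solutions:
 u(a) = C1*exp(-sqrt(3)*a/2) + C2*exp(sqrt(3)*a/2)


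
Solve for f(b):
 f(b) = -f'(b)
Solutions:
 f(b) = C1*exp(-b)


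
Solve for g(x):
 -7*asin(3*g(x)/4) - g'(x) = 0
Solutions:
 Integral(1/asin(3*_y/4), (_y, g(x))) = C1 - 7*x


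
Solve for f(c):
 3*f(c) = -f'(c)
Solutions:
 f(c) = C1*exp(-3*c)


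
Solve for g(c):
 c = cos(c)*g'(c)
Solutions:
 g(c) = C1 + Integral(c/cos(c), c)


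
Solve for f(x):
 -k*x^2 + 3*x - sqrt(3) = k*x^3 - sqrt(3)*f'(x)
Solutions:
 f(x) = C1 + sqrt(3)*k*x^4/12 + sqrt(3)*k*x^3/9 - sqrt(3)*x^2/2 + x


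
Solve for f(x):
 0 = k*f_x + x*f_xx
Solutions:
 f(x) = C1 + x^(1 - re(k))*(C2*sin(log(x)*Abs(im(k))) + C3*cos(log(x)*im(k)))


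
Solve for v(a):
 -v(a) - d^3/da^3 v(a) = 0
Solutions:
 v(a) = C3*exp(-a) + (C1*sin(sqrt(3)*a/2) + C2*cos(sqrt(3)*a/2))*exp(a/2)


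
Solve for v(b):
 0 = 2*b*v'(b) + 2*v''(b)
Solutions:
 v(b) = C1 + C2*erf(sqrt(2)*b/2)


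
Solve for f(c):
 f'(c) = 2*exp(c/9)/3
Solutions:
 f(c) = C1 + 6*exp(c/9)


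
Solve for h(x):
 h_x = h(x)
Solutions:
 h(x) = C1*exp(x)


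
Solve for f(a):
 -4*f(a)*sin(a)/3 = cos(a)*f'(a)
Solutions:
 f(a) = C1*cos(a)^(4/3)


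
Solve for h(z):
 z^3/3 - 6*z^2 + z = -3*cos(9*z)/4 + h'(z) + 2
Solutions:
 h(z) = C1 + z^4/12 - 2*z^3 + z^2/2 - 2*z + sin(9*z)/12


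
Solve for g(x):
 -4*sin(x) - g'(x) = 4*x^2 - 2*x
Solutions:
 g(x) = C1 - 4*x^3/3 + x^2 + 4*cos(x)


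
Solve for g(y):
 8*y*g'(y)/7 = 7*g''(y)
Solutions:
 g(y) = C1 + C2*erfi(2*y/7)


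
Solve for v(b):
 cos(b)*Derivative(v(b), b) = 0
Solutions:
 v(b) = C1


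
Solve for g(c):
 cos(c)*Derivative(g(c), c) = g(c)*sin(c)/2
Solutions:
 g(c) = C1/sqrt(cos(c))


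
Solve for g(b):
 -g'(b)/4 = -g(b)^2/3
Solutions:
 g(b) = -3/(C1 + 4*b)


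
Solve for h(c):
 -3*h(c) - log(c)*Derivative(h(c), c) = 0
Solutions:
 h(c) = C1*exp(-3*li(c))


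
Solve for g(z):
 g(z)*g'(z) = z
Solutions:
 g(z) = -sqrt(C1 + z^2)
 g(z) = sqrt(C1 + z^2)


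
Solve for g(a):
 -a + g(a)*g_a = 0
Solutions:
 g(a) = -sqrt(C1 + a^2)
 g(a) = sqrt(C1 + a^2)


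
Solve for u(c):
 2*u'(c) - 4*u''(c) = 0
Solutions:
 u(c) = C1 + C2*exp(c/2)


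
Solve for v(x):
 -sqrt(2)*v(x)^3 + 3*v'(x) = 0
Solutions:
 v(x) = -sqrt(6)*sqrt(-1/(C1 + sqrt(2)*x))/2
 v(x) = sqrt(6)*sqrt(-1/(C1 + sqrt(2)*x))/2


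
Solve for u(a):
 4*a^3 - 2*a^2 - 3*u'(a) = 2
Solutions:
 u(a) = C1 + a^4/3 - 2*a^3/9 - 2*a/3


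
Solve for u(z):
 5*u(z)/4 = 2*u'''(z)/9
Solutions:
 u(z) = C3*exp(45^(1/3)*z/2) + (C1*sin(3*3^(1/6)*5^(1/3)*z/4) + C2*cos(3*3^(1/6)*5^(1/3)*z/4))*exp(-45^(1/3)*z/4)


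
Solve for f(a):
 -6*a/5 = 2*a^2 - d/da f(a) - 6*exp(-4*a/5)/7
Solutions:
 f(a) = C1 + 2*a^3/3 + 3*a^2/5 + 15*exp(-4*a/5)/14


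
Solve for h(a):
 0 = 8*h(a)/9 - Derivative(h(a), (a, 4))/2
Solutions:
 h(a) = C1*exp(-2*sqrt(3)*a/3) + C2*exp(2*sqrt(3)*a/3) + C3*sin(2*sqrt(3)*a/3) + C4*cos(2*sqrt(3)*a/3)


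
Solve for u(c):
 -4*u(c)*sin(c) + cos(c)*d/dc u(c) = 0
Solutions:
 u(c) = C1/cos(c)^4


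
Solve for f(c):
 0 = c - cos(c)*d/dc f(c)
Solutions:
 f(c) = C1 + Integral(c/cos(c), c)


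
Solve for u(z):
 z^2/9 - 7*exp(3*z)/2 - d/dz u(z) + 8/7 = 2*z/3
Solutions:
 u(z) = C1 + z^3/27 - z^2/3 + 8*z/7 - 7*exp(3*z)/6


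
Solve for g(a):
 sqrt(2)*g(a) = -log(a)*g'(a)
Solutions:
 g(a) = C1*exp(-sqrt(2)*li(a))


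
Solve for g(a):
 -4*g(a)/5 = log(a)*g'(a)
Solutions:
 g(a) = C1*exp(-4*li(a)/5)


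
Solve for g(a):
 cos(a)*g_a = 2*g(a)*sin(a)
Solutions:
 g(a) = C1/cos(a)^2


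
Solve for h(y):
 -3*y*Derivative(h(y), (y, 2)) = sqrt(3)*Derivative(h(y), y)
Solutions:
 h(y) = C1 + C2*y^(1 - sqrt(3)/3)


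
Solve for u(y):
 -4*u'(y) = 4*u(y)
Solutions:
 u(y) = C1*exp(-y)


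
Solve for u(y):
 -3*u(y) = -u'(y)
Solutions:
 u(y) = C1*exp(3*y)


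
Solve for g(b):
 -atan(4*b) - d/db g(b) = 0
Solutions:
 g(b) = C1 - b*atan(4*b) + log(16*b^2 + 1)/8


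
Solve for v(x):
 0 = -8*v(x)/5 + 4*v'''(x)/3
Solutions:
 v(x) = C3*exp(5^(2/3)*6^(1/3)*x/5) + (C1*sin(2^(1/3)*3^(5/6)*5^(2/3)*x/10) + C2*cos(2^(1/3)*3^(5/6)*5^(2/3)*x/10))*exp(-5^(2/3)*6^(1/3)*x/10)


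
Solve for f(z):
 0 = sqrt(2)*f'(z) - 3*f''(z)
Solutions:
 f(z) = C1 + C2*exp(sqrt(2)*z/3)


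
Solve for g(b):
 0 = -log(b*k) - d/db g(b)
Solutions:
 g(b) = C1 - b*log(b*k) + b


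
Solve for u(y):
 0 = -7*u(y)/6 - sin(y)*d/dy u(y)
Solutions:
 u(y) = C1*(cos(y) + 1)^(7/12)/(cos(y) - 1)^(7/12)


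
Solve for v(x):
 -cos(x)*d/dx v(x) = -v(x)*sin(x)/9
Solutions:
 v(x) = C1/cos(x)^(1/9)


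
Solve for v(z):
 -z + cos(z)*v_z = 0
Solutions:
 v(z) = C1 + Integral(z/cos(z), z)


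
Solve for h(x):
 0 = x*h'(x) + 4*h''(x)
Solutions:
 h(x) = C1 + C2*erf(sqrt(2)*x/4)


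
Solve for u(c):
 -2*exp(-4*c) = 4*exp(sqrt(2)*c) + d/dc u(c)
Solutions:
 u(c) = C1 - 2*sqrt(2)*exp(sqrt(2)*c) + exp(-4*c)/2


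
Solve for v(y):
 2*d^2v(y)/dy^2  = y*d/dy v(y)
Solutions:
 v(y) = C1 + C2*erfi(y/2)


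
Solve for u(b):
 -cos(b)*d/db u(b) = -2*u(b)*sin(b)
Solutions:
 u(b) = C1/cos(b)^2


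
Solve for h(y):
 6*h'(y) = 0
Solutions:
 h(y) = C1


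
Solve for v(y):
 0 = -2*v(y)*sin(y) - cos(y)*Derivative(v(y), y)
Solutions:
 v(y) = C1*cos(y)^2


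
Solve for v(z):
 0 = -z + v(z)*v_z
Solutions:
 v(z) = -sqrt(C1 + z^2)
 v(z) = sqrt(C1 + z^2)


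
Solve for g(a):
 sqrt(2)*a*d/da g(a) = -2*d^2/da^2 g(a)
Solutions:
 g(a) = C1 + C2*erf(2^(1/4)*a/2)


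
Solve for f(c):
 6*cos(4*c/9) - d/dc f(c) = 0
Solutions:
 f(c) = C1 + 27*sin(4*c/9)/2


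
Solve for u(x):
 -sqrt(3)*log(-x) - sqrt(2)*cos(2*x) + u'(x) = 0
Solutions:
 u(x) = C1 + sqrt(3)*x*(log(-x) - 1) + sqrt(2)*sin(2*x)/2


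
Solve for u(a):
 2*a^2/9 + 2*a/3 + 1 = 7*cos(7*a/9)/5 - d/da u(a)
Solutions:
 u(a) = C1 - 2*a^3/27 - a^2/3 - a + 9*sin(7*a/9)/5


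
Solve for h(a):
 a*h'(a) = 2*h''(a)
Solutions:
 h(a) = C1 + C2*erfi(a/2)


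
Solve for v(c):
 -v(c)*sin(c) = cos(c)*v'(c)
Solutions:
 v(c) = C1*cos(c)


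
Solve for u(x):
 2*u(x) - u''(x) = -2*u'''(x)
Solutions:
 u(x) = C1*exp(x*((6*sqrt(318) + 107)^(-1/3) + 2 + (6*sqrt(318) + 107)^(1/3))/12)*sin(sqrt(3)*x*(-(6*sqrt(318) + 107)^(1/3) + (6*sqrt(318) + 107)^(-1/3))/12) + C2*exp(x*((6*sqrt(318) + 107)^(-1/3) + 2 + (6*sqrt(318) + 107)^(1/3))/12)*cos(sqrt(3)*x*(-(6*sqrt(318) + 107)^(1/3) + (6*sqrt(318) + 107)^(-1/3))/12) + C3*exp(x*(-(6*sqrt(318) + 107)^(1/3) - 1/(6*sqrt(318) + 107)^(1/3) + 1)/6)


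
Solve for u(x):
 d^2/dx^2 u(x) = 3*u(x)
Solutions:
 u(x) = C1*exp(-sqrt(3)*x) + C2*exp(sqrt(3)*x)


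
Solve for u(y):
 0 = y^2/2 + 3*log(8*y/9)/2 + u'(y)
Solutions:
 u(y) = C1 - y^3/6 - 3*y*log(y)/2 - 9*y*log(2)/2 + 3*y/2 + 3*y*log(3)


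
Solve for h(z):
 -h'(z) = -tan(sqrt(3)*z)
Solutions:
 h(z) = C1 - sqrt(3)*log(cos(sqrt(3)*z))/3


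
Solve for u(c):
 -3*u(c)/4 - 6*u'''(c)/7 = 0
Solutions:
 u(c) = C3*exp(-7^(1/3)*c/2) + (C1*sin(sqrt(3)*7^(1/3)*c/4) + C2*cos(sqrt(3)*7^(1/3)*c/4))*exp(7^(1/3)*c/4)


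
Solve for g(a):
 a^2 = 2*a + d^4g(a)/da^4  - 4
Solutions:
 g(a) = C1 + C2*a + C3*a^2 + C4*a^3 + a^6/360 - a^5/60 + a^4/6


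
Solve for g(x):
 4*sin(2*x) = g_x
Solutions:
 g(x) = C1 - 2*cos(2*x)


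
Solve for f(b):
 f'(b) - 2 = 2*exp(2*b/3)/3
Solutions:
 f(b) = C1 + 2*b + exp(2*b/3)


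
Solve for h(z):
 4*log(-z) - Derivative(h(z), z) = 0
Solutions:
 h(z) = C1 + 4*z*log(-z) - 4*z


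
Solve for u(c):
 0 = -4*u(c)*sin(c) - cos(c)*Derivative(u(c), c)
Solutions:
 u(c) = C1*cos(c)^4


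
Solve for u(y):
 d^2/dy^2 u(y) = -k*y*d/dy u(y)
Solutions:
 u(y) = Piecewise((-sqrt(2)*sqrt(pi)*C1*erf(sqrt(2)*sqrt(k)*y/2)/(2*sqrt(k)) - C2, (k > 0) | (k < 0)), (-C1*y - C2, True))


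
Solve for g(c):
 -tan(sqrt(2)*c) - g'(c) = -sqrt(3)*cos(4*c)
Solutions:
 g(c) = C1 + sqrt(2)*log(cos(sqrt(2)*c))/2 + sqrt(3)*sin(4*c)/4


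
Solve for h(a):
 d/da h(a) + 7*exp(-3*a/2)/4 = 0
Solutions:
 h(a) = C1 + 7*exp(-3*a/2)/6


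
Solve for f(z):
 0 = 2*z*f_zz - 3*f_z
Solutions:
 f(z) = C1 + C2*z^(5/2)


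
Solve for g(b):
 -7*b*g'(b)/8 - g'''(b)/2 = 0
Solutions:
 g(b) = C1 + Integral(C2*airyai(-14^(1/3)*b/2) + C3*airybi(-14^(1/3)*b/2), b)


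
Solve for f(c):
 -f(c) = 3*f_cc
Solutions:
 f(c) = C1*sin(sqrt(3)*c/3) + C2*cos(sqrt(3)*c/3)


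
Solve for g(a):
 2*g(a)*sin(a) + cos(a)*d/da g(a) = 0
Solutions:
 g(a) = C1*cos(a)^2


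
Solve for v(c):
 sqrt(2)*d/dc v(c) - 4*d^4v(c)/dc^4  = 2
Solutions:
 v(c) = C1 + C4*exp(sqrt(2)*c/2) + sqrt(2)*c + (C2*sin(sqrt(6)*c/4) + C3*cos(sqrt(6)*c/4))*exp(-sqrt(2)*c/4)


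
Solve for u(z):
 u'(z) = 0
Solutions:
 u(z) = C1


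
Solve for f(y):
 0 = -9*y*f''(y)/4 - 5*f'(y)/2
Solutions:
 f(y) = C1 + C2/y^(1/9)


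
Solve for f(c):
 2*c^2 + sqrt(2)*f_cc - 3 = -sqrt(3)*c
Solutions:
 f(c) = C1 + C2*c - sqrt(2)*c^4/12 - sqrt(6)*c^3/12 + 3*sqrt(2)*c^2/4


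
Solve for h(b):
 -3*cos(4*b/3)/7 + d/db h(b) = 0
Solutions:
 h(b) = C1 + 9*sin(4*b/3)/28


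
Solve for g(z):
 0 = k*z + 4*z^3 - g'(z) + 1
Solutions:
 g(z) = C1 + k*z^2/2 + z^4 + z


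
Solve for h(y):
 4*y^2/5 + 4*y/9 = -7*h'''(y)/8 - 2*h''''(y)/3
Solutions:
 h(y) = C1 + C2*y + C3*y^2 + C4*exp(-21*y/16) - 8*y^5/525 + 244*y^4/6615 - 15616*y^3/138915


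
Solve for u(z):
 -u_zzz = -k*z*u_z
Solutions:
 u(z) = C1 + Integral(C2*airyai(k^(1/3)*z) + C3*airybi(k^(1/3)*z), z)


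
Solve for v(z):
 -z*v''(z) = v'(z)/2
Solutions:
 v(z) = C1 + C2*sqrt(z)


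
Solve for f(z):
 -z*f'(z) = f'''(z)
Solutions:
 f(z) = C1 + Integral(C2*airyai(-z) + C3*airybi(-z), z)


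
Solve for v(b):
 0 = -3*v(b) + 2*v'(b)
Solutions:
 v(b) = C1*exp(3*b/2)


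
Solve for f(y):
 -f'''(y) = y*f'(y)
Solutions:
 f(y) = C1 + Integral(C2*airyai(-y) + C3*airybi(-y), y)


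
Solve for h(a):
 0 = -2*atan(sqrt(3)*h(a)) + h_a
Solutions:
 Integral(1/atan(sqrt(3)*_y), (_y, h(a))) = C1 + 2*a


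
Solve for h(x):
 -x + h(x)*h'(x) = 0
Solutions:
 h(x) = -sqrt(C1 + x^2)
 h(x) = sqrt(C1 + x^2)


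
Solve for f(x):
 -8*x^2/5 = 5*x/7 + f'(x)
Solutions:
 f(x) = C1 - 8*x^3/15 - 5*x^2/14


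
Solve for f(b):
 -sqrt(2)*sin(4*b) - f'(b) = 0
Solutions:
 f(b) = C1 + sqrt(2)*cos(4*b)/4


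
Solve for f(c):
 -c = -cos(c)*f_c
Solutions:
 f(c) = C1 + Integral(c/cos(c), c)


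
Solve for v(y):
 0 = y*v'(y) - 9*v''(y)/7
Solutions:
 v(y) = C1 + C2*erfi(sqrt(14)*y/6)


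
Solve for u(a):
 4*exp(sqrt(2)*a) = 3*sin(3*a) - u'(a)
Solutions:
 u(a) = C1 - 2*sqrt(2)*exp(sqrt(2)*a) - cos(3*a)


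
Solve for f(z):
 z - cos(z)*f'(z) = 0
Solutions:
 f(z) = C1 + Integral(z/cos(z), z)


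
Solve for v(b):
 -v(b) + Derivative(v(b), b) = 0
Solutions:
 v(b) = C1*exp(b)


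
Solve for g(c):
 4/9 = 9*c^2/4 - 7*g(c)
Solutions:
 g(c) = 9*c^2/28 - 4/63


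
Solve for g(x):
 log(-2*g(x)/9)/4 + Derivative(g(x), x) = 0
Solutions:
 4*Integral(1/(log(-_y) - 2*log(3) + log(2)), (_y, g(x))) = C1 - x


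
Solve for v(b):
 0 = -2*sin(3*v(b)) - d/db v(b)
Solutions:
 v(b) = -acos((-C1 - exp(12*b))/(C1 - exp(12*b)))/3 + 2*pi/3
 v(b) = acos((-C1 - exp(12*b))/(C1 - exp(12*b)))/3


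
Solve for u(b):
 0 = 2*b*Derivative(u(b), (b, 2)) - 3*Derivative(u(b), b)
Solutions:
 u(b) = C1 + C2*b^(5/2)


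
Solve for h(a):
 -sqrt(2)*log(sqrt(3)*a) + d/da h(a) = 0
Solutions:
 h(a) = C1 + sqrt(2)*a*log(a) - sqrt(2)*a + sqrt(2)*a*log(3)/2


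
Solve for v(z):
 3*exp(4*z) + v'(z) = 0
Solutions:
 v(z) = C1 - 3*exp(4*z)/4


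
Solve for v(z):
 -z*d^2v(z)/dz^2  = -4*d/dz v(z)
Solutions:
 v(z) = C1 + C2*z^5


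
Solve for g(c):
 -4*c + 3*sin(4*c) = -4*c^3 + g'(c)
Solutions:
 g(c) = C1 + c^4 - 2*c^2 - 3*cos(4*c)/4


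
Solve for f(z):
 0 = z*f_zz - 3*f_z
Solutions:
 f(z) = C1 + C2*z^4


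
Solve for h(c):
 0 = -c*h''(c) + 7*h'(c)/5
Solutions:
 h(c) = C1 + C2*c^(12/5)


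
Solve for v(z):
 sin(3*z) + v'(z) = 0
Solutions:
 v(z) = C1 + cos(3*z)/3


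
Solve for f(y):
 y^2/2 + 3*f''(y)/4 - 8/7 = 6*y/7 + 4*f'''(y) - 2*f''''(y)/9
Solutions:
 f(y) = C1 + C2*y + C3*exp(3*y*(3 - sqrt(138)/4)) + C4*exp(3*y*(sqrt(138)/4 + 3)) - y^4/18 - 188*y^3/189 - 8480*y^2/567


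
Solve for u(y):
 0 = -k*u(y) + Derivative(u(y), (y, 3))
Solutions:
 u(y) = C1*exp(k^(1/3)*y) + C2*exp(k^(1/3)*y*(-1 + sqrt(3)*I)/2) + C3*exp(-k^(1/3)*y*(1 + sqrt(3)*I)/2)


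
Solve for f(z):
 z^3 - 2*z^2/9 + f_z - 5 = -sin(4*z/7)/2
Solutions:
 f(z) = C1 - z^4/4 + 2*z^3/27 + 5*z + 7*cos(4*z/7)/8


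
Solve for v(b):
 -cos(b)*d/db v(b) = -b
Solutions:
 v(b) = C1 + Integral(b/cos(b), b)


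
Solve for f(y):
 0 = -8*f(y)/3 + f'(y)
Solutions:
 f(y) = C1*exp(8*y/3)


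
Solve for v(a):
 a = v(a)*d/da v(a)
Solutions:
 v(a) = -sqrt(C1 + a^2)
 v(a) = sqrt(C1 + a^2)


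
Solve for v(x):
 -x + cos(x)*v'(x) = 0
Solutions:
 v(x) = C1 + Integral(x/cos(x), x)


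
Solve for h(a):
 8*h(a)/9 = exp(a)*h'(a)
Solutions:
 h(a) = C1*exp(-8*exp(-a)/9)


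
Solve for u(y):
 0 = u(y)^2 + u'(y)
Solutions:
 u(y) = 1/(C1 + y)


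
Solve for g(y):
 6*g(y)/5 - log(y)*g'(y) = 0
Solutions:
 g(y) = C1*exp(6*li(y)/5)


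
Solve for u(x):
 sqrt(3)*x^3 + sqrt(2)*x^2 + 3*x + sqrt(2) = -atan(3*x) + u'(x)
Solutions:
 u(x) = C1 + sqrt(3)*x^4/4 + sqrt(2)*x^3/3 + 3*x^2/2 + x*atan(3*x) + sqrt(2)*x - log(9*x^2 + 1)/6


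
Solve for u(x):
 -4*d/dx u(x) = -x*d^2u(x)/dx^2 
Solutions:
 u(x) = C1 + C2*x^5


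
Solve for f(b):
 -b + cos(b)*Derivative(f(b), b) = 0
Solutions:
 f(b) = C1 + Integral(b/cos(b), b)


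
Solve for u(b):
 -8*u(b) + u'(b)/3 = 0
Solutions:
 u(b) = C1*exp(24*b)


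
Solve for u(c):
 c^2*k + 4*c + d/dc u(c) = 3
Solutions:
 u(c) = C1 - c^3*k/3 - 2*c^2 + 3*c


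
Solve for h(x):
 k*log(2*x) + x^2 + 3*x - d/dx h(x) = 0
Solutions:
 h(x) = C1 + k*x*log(x) - k*x + k*x*log(2) + x^3/3 + 3*x^2/2


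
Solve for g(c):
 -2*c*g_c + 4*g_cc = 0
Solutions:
 g(c) = C1 + C2*erfi(c/2)


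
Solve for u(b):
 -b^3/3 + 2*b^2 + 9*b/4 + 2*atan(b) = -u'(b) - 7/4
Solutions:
 u(b) = C1 + b^4/12 - 2*b^3/3 - 9*b^2/8 - 2*b*atan(b) - 7*b/4 + log(b^2 + 1)


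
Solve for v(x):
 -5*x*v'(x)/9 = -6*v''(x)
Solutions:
 v(x) = C1 + C2*erfi(sqrt(15)*x/18)


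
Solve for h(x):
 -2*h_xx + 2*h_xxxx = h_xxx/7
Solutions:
 h(x) = C1 + C2*x + C3*exp(x*(1 - sqrt(785))/28) + C4*exp(x*(1 + sqrt(785))/28)


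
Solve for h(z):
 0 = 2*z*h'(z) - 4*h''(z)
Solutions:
 h(z) = C1 + C2*erfi(z/2)


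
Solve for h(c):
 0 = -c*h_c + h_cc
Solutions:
 h(c) = C1 + C2*erfi(sqrt(2)*c/2)


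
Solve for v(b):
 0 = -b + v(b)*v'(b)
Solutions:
 v(b) = -sqrt(C1 + b^2)
 v(b) = sqrt(C1 + b^2)


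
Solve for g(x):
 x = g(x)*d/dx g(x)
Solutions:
 g(x) = -sqrt(C1 + x^2)
 g(x) = sqrt(C1 + x^2)


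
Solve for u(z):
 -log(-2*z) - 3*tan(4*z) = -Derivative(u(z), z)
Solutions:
 u(z) = C1 + z*log(-z) - z + z*log(2) - 3*log(cos(4*z))/4


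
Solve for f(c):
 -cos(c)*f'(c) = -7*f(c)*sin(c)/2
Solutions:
 f(c) = C1/cos(c)^(7/2)


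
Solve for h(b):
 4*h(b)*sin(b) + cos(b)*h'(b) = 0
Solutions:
 h(b) = C1*cos(b)^4


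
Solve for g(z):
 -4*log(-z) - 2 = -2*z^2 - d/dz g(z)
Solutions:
 g(z) = C1 - 2*z^3/3 + 4*z*log(-z) - 2*z


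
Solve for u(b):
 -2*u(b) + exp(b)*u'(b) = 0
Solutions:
 u(b) = C1*exp(-2*exp(-b))


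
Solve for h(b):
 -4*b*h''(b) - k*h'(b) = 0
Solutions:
 h(b) = C1 + b^(1 - re(k)/4)*(C2*sin(log(b)*Abs(im(k))/4) + C3*cos(log(b)*im(k)/4))


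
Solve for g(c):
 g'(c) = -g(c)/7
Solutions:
 g(c) = C1*exp(-c/7)


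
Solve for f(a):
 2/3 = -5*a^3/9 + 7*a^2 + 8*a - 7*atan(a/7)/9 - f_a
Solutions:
 f(a) = C1 - 5*a^4/36 + 7*a^3/3 + 4*a^2 - 7*a*atan(a/7)/9 - 2*a/3 + 49*log(a^2 + 49)/18


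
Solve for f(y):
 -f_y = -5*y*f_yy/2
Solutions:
 f(y) = C1 + C2*y^(7/5)


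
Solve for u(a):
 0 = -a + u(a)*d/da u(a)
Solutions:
 u(a) = -sqrt(C1 + a^2)
 u(a) = sqrt(C1 + a^2)


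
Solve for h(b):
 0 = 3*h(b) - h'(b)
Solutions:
 h(b) = C1*exp(3*b)


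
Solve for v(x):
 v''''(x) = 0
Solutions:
 v(x) = C1 + C2*x + C3*x^2 + C4*x^3


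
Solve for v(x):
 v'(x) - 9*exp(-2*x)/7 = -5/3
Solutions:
 v(x) = C1 - 5*x/3 - 9*exp(-2*x)/14


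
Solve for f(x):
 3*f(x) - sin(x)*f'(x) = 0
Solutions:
 f(x) = C1*(cos(x) - 1)^(3/2)/(cos(x) + 1)^(3/2)


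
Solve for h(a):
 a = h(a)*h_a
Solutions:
 h(a) = -sqrt(C1 + a^2)
 h(a) = sqrt(C1 + a^2)


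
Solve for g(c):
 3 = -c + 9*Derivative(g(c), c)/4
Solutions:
 g(c) = C1 + 2*c^2/9 + 4*c/3


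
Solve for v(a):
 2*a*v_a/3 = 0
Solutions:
 v(a) = C1


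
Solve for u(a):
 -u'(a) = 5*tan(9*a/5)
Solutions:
 u(a) = C1 + 25*log(cos(9*a/5))/9


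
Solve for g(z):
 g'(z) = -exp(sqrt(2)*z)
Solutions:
 g(z) = C1 - sqrt(2)*exp(sqrt(2)*z)/2


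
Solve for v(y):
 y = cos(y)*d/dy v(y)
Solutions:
 v(y) = C1 + Integral(y/cos(y), y)


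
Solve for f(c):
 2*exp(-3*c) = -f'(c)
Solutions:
 f(c) = C1 + 2*exp(-3*c)/3


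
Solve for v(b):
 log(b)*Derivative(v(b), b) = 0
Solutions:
 v(b) = C1


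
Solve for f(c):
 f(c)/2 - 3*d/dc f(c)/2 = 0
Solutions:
 f(c) = C1*exp(c/3)


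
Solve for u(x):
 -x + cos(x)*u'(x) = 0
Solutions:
 u(x) = C1 + Integral(x/cos(x), x)


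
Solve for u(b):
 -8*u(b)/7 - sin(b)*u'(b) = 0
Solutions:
 u(b) = C1*(cos(b) + 1)^(4/7)/(cos(b) - 1)^(4/7)


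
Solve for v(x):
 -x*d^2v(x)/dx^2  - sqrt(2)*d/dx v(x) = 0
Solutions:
 v(x) = C1 + C2*x^(1 - sqrt(2))


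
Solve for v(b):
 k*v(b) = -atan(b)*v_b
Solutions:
 v(b) = C1*exp(-k*Integral(1/atan(b), b))


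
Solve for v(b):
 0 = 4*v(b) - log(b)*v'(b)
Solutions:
 v(b) = C1*exp(4*li(b))


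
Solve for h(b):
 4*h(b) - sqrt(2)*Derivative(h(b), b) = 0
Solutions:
 h(b) = C1*exp(2*sqrt(2)*b)


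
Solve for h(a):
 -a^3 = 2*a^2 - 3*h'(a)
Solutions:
 h(a) = C1 + a^4/12 + 2*a^3/9


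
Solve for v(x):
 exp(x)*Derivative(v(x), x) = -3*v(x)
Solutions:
 v(x) = C1*exp(3*exp(-x))


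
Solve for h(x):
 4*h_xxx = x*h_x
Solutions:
 h(x) = C1 + Integral(C2*airyai(2^(1/3)*x/2) + C3*airybi(2^(1/3)*x/2), x)


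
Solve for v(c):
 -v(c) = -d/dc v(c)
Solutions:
 v(c) = C1*exp(c)


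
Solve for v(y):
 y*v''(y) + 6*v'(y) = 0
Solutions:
 v(y) = C1 + C2/y^5


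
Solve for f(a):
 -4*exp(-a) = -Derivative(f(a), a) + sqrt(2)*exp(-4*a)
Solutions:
 f(a) = C1 - 4*exp(-a) - sqrt(2)*exp(-4*a)/4


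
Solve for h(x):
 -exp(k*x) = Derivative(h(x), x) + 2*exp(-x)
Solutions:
 h(x) = C1 + 2*exp(-x) - exp(k*x)/k


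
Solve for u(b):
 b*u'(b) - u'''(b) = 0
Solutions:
 u(b) = C1 + Integral(C2*airyai(b) + C3*airybi(b), b)


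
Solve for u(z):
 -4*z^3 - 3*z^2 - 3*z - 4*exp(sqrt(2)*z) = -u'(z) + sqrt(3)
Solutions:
 u(z) = C1 + z^4 + z^3 + 3*z^2/2 + sqrt(3)*z + 2*sqrt(2)*exp(sqrt(2)*z)


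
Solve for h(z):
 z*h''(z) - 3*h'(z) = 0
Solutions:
 h(z) = C1 + C2*z^4


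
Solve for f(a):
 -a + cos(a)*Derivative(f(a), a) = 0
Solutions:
 f(a) = C1 + Integral(a/cos(a), a)


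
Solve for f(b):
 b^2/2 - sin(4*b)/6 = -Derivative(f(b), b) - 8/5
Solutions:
 f(b) = C1 - b^3/6 - 8*b/5 - cos(4*b)/24


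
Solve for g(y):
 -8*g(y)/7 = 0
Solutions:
 g(y) = 0


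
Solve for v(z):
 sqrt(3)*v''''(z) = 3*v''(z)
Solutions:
 v(z) = C1 + C2*z + C3*exp(-3^(1/4)*z) + C4*exp(3^(1/4)*z)


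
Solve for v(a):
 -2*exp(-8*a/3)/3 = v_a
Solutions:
 v(a) = C1 + exp(-8*a/3)/4


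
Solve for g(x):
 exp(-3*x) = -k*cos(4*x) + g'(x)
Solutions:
 g(x) = C1 + k*sin(4*x)/4 - exp(-3*x)/3


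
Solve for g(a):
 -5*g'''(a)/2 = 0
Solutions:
 g(a) = C1 + C2*a + C3*a^2


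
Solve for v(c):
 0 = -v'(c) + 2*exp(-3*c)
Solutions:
 v(c) = C1 - 2*exp(-3*c)/3


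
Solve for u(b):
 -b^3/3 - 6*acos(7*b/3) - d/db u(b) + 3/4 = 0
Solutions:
 u(b) = C1 - b^4/12 - 6*b*acos(7*b/3) + 3*b/4 + 6*sqrt(9 - 49*b^2)/7


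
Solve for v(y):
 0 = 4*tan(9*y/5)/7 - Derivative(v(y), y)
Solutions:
 v(y) = C1 - 20*log(cos(9*y/5))/63


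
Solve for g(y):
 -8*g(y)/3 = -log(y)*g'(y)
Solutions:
 g(y) = C1*exp(8*li(y)/3)


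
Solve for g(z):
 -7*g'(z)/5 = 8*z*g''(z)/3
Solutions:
 g(z) = C1 + C2*z^(19/40)


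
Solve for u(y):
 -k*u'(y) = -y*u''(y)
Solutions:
 u(y) = C1 + y^(re(k) + 1)*(C2*sin(log(y)*Abs(im(k))) + C3*cos(log(y)*im(k)))


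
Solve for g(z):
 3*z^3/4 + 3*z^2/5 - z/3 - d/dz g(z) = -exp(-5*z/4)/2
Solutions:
 g(z) = C1 + 3*z^4/16 + z^3/5 - z^2/6 - 2*exp(-5*z/4)/5


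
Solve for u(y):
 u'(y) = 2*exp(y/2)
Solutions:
 u(y) = C1 + 4*exp(y/2)


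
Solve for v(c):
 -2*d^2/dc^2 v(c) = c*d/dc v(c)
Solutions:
 v(c) = C1 + C2*erf(c/2)


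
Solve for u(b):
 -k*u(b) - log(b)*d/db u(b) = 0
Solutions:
 u(b) = C1*exp(-k*li(b))


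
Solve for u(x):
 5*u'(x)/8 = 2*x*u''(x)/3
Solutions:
 u(x) = C1 + C2*x^(31/16)


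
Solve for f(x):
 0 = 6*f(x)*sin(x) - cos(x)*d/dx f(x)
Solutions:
 f(x) = C1/cos(x)^6


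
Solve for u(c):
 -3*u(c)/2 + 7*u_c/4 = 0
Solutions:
 u(c) = C1*exp(6*c/7)


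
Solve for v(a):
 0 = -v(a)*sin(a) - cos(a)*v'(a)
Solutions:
 v(a) = C1*cos(a)


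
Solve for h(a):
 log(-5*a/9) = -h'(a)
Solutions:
 h(a) = C1 - a*log(-a) + a*(-log(5) + 1 + 2*log(3))


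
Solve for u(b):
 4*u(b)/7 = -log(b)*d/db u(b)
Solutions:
 u(b) = C1*exp(-4*li(b)/7)


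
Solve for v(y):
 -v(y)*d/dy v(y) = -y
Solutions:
 v(y) = -sqrt(C1 + y^2)
 v(y) = sqrt(C1 + y^2)


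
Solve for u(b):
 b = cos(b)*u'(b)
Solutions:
 u(b) = C1 + Integral(b/cos(b), b)


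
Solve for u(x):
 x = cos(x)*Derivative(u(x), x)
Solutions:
 u(x) = C1 + Integral(x/cos(x), x)


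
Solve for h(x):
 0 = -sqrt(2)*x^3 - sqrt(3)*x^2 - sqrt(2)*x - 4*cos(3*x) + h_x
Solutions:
 h(x) = C1 + sqrt(2)*x^4/4 + sqrt(3)*x^3/3 + sqrt(2)*x^2/2 + 4*sin(3*x)/3


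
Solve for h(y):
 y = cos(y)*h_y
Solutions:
 h(y) = C1 + Integral(y/cos(y), y)


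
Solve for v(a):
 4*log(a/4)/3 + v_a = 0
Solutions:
 v(a) = C1 - 4*a*log(a)/3 + 4*a/3 + 8*a*log(2)/3


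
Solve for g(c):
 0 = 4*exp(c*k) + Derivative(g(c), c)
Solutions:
 g(c) = C1 - 4*exp(c*k)/k


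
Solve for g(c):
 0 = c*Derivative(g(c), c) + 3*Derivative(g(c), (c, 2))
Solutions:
 g(c) = C1 + C2*erf(sqrt(6)*c/6)


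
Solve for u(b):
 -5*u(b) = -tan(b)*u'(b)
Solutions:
 u(b) = C1*sin(b)^5


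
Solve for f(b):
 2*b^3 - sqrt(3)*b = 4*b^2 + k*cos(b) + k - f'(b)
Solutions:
 f(b) = C1 - b^4/2 + 4*b^3/3 + sqrt(3)*b^2/2 + b*k + k*sin(b)


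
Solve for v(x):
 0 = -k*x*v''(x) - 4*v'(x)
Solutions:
 v(x) = C1 + x^(((re(k) - 4)*re(k) + im(k)^2)/(re(k)^2 + im(k)^2))*(C2*sin(4*log(x)*Abs(im(k))/(re(k)^2 + im(k)^2)) + C3*cos(4*log(x)*im(k)/(re(k)^2 + im(k)^2)))


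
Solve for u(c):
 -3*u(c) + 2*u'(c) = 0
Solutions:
 u(c) = C1*exp(3*c/2)


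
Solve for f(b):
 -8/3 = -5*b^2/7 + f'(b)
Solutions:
 f(b) = C1 + 5*b^3/21 - 8*b/3


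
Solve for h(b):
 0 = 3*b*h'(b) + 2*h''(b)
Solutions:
 h(b) = C1 + C2*erf(sqrt(3)*b/2)


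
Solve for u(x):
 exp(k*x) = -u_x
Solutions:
 u(x) = C1 - exp(k*x)/k


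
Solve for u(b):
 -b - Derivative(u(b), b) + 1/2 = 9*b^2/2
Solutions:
 u(b) = C1 - 3*b^3/2 - b^2/2 + b/2


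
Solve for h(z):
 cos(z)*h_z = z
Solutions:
 h(z) = C1 + Integral(z/cos(z), z)


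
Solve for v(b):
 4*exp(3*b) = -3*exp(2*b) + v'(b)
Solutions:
 v(b) = C1 + 4*exp(3*b)/3 + 3*exp(2*b)/2


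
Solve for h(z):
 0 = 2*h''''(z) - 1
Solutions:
 h(z) = C1 + C2*z + C3*z^2 + C4*z^3 + z^4/48


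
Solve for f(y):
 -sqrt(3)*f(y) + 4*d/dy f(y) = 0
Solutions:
 f(y) = C1*exp(sqrt(3)*y/4)


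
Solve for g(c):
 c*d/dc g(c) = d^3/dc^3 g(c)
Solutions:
 g(c) = C1 + Integral(C2*airyai(c) + C3*airybi(c), c)


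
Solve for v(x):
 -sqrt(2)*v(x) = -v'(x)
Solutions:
 v(x) = C1*exp(sqrt(2)*x)


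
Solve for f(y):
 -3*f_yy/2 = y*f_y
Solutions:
 f(y) = C1 + C2*erf(sqrt(3)*y/3)


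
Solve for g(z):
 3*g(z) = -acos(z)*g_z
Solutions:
 g(z) = C1*exp(-3*Integral(1/acos(z), z))


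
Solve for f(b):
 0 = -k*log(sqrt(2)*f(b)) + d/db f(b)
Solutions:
 Integral(1/(2*log(_y) + log(2)), (_y, f(b))) = C1 + b*k/2


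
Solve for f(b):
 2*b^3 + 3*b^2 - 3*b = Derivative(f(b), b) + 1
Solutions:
 f(b) = C1 + b^4/2 + b^3 - 3*b^2/2 - b


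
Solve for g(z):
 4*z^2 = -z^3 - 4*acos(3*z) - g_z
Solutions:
 g(z) = C1 - z^4/4 - 4*z^3/3 - 4*z*acos(3*z) + 4*sqrt(1 - 9*z^2)/3


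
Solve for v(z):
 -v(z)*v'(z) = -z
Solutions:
 v(z) = -sqrt(C1 + z^2)
 v(z) = sqrt(C1 + z^2)


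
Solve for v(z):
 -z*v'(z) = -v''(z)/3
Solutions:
 v(z) = C1 + C2*erfi(sqrt(6)*z/2)


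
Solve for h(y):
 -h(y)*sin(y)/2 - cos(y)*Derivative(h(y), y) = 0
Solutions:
 h(y) = C1*sqrt(cos(y))


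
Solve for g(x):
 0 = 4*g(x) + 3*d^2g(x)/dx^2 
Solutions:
 g(x) = C1*sin(2*sqrt(3)*x/3) + C2*cos(2*sqrt(3)*x/3)


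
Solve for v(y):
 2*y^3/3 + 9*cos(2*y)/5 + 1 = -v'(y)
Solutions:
 v(y) = C1 - y^4/6 - y - 9*sin(y)*cos(y)/5


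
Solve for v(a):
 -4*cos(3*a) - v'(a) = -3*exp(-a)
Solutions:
 v(a) = C1 - 4*sin(3*a)/3 - 3*exp(-a)


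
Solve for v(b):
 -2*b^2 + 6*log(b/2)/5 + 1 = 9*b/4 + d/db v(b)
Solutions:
 v(b) = C1 - 2*b^3/3 - 9*b^2/8 + 6*b*log(b)/5 - 6*b*log(2)/5 - b/5


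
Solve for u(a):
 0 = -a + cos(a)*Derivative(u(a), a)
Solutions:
 u(a) = C1 + Integral(a/cos(a), a)


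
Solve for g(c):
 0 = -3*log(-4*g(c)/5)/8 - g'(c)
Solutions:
 8*Integral(1/(log(-_y) - log(5) + 2*log(2)), (_y, g(c)))/3 = C1 - c


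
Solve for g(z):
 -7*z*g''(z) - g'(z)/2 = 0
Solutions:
 g(z) = C1 + C2*z^(13/14)


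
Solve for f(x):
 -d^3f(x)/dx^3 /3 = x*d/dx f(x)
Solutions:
 f(x) = C1 + Integral(C2*airyai(-3^(1/3)*x) + C3*airybi(-3^(1/3)*x), x)


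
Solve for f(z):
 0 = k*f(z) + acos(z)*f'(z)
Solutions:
 f(z) = C1*exp(-k*Integral(1/acos(z), z))


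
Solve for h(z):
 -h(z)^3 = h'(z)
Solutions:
 h(z) = -sqrt(2)*sqrt(-1/(C1 - z))/2
 h(z) = sqrt(2)*sqrt(-1/(C1 - z))/2


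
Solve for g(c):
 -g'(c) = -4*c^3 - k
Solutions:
 g(c) = C1 + c^4 + c*k


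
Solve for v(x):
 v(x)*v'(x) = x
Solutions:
 v(x) = -sqrt(C1 + x^2)
 v(x) = sqrt(C1 + x^2)


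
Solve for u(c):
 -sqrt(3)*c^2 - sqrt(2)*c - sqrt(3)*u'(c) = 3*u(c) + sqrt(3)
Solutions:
 u(c) = C1*exp(-sqrt(3)*c) - sqrt(3)*c^2/3 - sqrt(2)*c/3 + 2*c/3 - 5*sqrt(3)/9 + sqrt(6)/9


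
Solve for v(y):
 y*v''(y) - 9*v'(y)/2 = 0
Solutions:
 v(y) = C1 + C2*y^(11/2)


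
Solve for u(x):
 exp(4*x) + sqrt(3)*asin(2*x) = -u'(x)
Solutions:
 u(x) = C1 - sqrt(3)*(x*asin(2*x) + sqrt(1 - 4*x^2)/2) - exp(4*x)/4


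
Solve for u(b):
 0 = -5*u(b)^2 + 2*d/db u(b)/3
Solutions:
 u(b) = -2/(C1 + 15*b)


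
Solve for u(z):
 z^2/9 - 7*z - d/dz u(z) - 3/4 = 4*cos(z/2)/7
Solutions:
 u(z) = C1 + z^3/27 - 7*z^2/2 - 3*z/4 - 8*sin(z/2)/7


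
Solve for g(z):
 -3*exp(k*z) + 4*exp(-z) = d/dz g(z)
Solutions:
 g(z) = C1 - 4*exp(-z) - 3*exp(k*z)/k


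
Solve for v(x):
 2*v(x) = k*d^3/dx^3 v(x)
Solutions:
 v(x) = C1*exp(2^(1/3)*x*(1/k)^(1/3)) + C2*exp(2^(1/3)*x*(-1 + sqrt(3)*I)*(1/k)^(1/3)/2) + C3*exp(-2^(1/3)*x*(1 + sqrt(3)*I)*(1/k)^(1/3)/2)


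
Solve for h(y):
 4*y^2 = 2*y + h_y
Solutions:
 h(y) = C1 + 4*y^3/3 - y^2


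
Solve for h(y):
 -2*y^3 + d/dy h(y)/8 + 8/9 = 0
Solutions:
 h(y) = C1 + 4*y^4 - 64*y/9


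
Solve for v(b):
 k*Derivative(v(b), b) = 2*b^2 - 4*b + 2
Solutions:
 v(b) = C1 + 2*b^3/(3*k) - 2*b^2/k + 2*b/k


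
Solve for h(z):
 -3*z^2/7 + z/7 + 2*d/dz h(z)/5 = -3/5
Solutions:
 h(z) = C1 + 5*z^3/14 - 5*z^2/28 - 3*z/2


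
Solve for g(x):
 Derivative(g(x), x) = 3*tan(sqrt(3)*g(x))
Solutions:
 g(x) = sqrt(3)*(pi - asin(C1*exp(3*sqrt(3)*x)))/3
 g(x) = sqrt(3)*asin(C1*exp(3*sqrt(3)*x))/3


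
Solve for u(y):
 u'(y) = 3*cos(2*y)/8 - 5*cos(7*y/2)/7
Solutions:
 u(y) = C1 + 3*sin(2*y)/16 - 10*sin(7*y/2)/49


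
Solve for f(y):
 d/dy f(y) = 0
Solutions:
 f(y) = C1


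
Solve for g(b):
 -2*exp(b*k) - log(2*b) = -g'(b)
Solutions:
 g(b) = C1 + b*log(b) + b*(-1 + log(2)) + Piecewise((2*exp(b*k)/k, Ne(k, 0)), (2*b, True))


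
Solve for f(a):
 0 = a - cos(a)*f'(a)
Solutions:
 f(a) = C1 + Integral(a/cos(a), a)


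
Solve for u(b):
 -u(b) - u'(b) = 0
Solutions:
 u(b) = C1*exp(-b)


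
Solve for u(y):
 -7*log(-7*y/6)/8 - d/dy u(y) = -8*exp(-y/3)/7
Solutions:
 u(y) = C1 - 7*y*log(-y)/8 + 7*y*(-log(7) + 1 + log(6))/8 - 24*exp(-y/3)/7


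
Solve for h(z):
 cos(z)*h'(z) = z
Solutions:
 h(z) = C1 + Integral(z/cos(z), z)


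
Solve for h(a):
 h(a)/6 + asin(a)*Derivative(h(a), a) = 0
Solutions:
 h(a) = C1*exp(-Integral(1/asin(a), a)/6)


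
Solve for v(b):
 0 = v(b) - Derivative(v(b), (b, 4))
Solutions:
 v(b) = C1*exp(-b) + C2*exp(b) + C3*sin(b) + C4*cos(b)


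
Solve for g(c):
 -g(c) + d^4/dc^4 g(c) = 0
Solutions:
 g(c) = C1*exp(-c) + C2*exp(c) + C3*sin(c) + C4*cos(c)


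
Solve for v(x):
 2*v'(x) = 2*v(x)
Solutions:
 v(x) = C1*exp(x)


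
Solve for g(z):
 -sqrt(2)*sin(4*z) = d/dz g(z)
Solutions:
 g(z) = C1 + sqrt(2)*cos(4*z)/4


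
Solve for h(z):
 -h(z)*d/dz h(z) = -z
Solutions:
 h(z) = -sqrt(C1 + z^2)
 h(z) = sqrt(C1 + z^2)
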